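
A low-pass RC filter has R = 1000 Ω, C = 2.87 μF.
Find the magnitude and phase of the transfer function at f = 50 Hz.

Step 1 — Angular frequency: ω = 2π·50 = 314.2 rad/s.
Step 2 — Transfer function: H(jω) = 1/(1 + jωRC).
Step 3 — Denominator: 1 + jωRC = 1 + j·314.2·1000·2.87e-06 = 1 + j0.9016.
Step 4 — H = 0.5516 - j0.4973.
Step 5 — Magnitude: |H| = 0.7427 (-2.6 dB); phase: φ = -42.0°.

|H| = 0.7427 (-2.6 dB), φ = -42.0°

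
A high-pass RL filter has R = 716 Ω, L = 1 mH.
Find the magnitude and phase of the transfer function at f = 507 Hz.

Step 1 — Angular frequency: ω = 2π·507 = 3186 rad/s.
Step 2 — Transfer function: H(jω) = jωL/(R + jωL).
Step 3 — Numerator jωL = j·3.186; denominator R + jωL = 716 + j3.186.
Step 4 — H = 1.979e-05 + j0.004449.
Step 5 — Magnitude: |H| = 0.004449 (-47.0 dB); phase: φ = 89.7°.

|H| = 0.004449 (-47.0 dB), φ = 89.7°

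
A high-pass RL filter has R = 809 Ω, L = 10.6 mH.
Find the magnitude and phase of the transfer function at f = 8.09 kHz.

Step 1 — Angular frequency: ω = 2π·8090 = 5.083e+04 rad/s.
Step 2 — Transfer function: H(jω) = jωL/(R + jωL).
Step 3 — Numerator jωL = j·538.8; denominator R + jωL = 809 + j538.8.
Step 4 — H = 0.3073 + j0.4614.
Step 5 — Magnitude: |H| = 0.5543 (-5.1 dB); phase: φ = 56.3°.

|H| = 0.5543 (-5.1 dB), φ = 56.3°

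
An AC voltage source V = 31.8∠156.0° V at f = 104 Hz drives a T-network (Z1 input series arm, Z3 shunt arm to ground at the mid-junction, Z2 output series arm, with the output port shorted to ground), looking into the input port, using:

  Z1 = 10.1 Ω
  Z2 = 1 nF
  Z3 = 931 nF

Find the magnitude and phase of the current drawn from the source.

Step 1 — Angular frequency: ω = 2π·f = 2π·104 = 653.5 rad/s.
Step 2 — Component impedances:
  Z1: Z = R = 10.1 Ω
  Z2: Z = 1/(jωC) = -j/(ω·C) = 0 - j1.53e+06 Ω
  Z3: Z = 1/(jωC) = -j/(ω·C) = 0 - j1644 Ω
Step 3 — With the output port shorted to ground, the output series arm Z2 runs from the junction to ground; the shunt arm Z3 also runs from the junction to ground. They appear in parallel: Z3 || Z2 = 0 - j1642 Ω.
Step 4 — Series with input arm Z1: Z_in = Z1 + (Z3 || Z2) = 10.1 - j1642 Ω = 1642∠-89.6° Ω.
Step 5 — Source phasor: V = 31.8∠156.0° V = -29.05 + j12.93 V.
Step 6 — Ohm's law: I = V / Z_total = (-29.05 + j12.93) / (10.1 - j1642) = -0.007986 - j0.01764 A.
Step 7 — Convert to polar: |I| = 0.01937 A, ∠I = -114.4°.

I = 0.01937∠-114.4° A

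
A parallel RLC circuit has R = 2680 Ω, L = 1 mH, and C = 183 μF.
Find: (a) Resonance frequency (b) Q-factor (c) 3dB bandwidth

Step 1 — Resonance: ω₀ = 1/√(LC) = 1/√(0.001·0.000183) = 2338 rad/s.
Step 2 — f₀ = ω₀/(2π) = 372 Hz.
Step 3 — Parallel Q: Q = R/(ω₀L) = 2680/(2338·0.001) = 1146.
Step 4 — Bandwidth: Δω = ω₀/Q = 2.039 rad/s; BW = Δω/(2π) = 0.3245 Hz.

(a) f₀ = 372 Hz  (b) Q = 1146  (c) BW = 0.3245 Hz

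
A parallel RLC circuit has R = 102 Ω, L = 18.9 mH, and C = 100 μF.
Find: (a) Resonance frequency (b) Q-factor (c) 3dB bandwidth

Step 1 — Resonance: ω₀ = 1/√(LC) = 1/√(0.0189·0.0001) = 727.4 rad/s.
Step 2 — f₀ = ω₀/(2π) = 115.8 Hz.
Step 3 — Parallel Q: Q = R/(ω₀L) = 102/(727.4·0.0189) = 7.419.
Step 4 — Bandwidth: Δω = ω₀/Q = 98.04 rad/s; BW = Δω/(2π) = 15.6 Hz.

(a) f₀ = 115.8 Hz  (b) Q = 7.419  (c) BW = 15.6 Hz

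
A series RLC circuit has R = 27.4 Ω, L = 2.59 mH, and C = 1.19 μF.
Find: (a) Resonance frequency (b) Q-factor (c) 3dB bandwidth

Step 1 — Resonance condition Im(Z)=0 gives ω₀ = 1/√(LC).
Step 2 — ω₀ = 1/√(0.00259·1.19e-06) = 1.801e+04 rad/s.
Step 3 — f₀ = ω₀/(2π) = 2867 Hz.
Step 4 — Series Q: Q = ω₀L/R = 1.801e+04·0.00259/27.4 = 1.703.
Step 5 — 3dB bandwidth: Δω = ω₀/Q = 1.058e+04 rad/s; BW = Δω/(2π) = 1684 Hz.

(a) f₀ = 2867 Hz  (b) Q = 1.703  (c) BW = 1684 Hz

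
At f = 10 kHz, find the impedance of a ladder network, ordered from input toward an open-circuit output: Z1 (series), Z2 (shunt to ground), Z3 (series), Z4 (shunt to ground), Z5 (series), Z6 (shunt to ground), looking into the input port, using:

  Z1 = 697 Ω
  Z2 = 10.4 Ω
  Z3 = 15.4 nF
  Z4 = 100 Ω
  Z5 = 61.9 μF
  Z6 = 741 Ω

Step 1 — Angular frequency: ω = 2π·f = 2π·1e+04 = 6.283e+04 rad/s.
Step 2 — Component impedances:
  Z1: Z = R = 697 Ω
  Z2: Z = R = 10.4 Ω
  Z3: Z = 1/(jωC) = -j/(ω·C) = 0 - j1033 Ω
  Z4: Z = R = 100 Ω
  Z5: Z = 1/(jωC) = -j/(ω·C) = 0 - j0.2571 Ω
  Z6: Z = R = 741 Ω
Step 3 — Ladder network (open output): work backward from the far end, alternating series and parallel combinations. Z_in = 707.4 - j0.1037 Ω = 707.4∠-0.0° Ω.

Z = 707.4 - j0.1037 Ω = 707.4∠-0.0° Ω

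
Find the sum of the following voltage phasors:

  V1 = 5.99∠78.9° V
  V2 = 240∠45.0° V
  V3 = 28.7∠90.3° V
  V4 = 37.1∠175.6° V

Step 1 — Convert each phasor to rectangular form:
  V1 = 5.99·(cos(78.9°) + j·sin(78.9°)) = 1.153 + j5.878 V
  V2 = 240·(cos(45.0°) + j·sin(45.0°)) = 169.7 + j169.7 V
  V3 = 28.7·(cos(90.3°) + j·sin(90.3°)) = -0.1503 + j28.7 V
  V4 = 37.1·(cos(175.6°) + j·sin(175.6°)) = -36.99 + j2.846 V
Step 2 — Sum components: V_total = 133.7 + j207.1 V.
Step 3 — Convert to polar: |V_total| = 246.5 V, ∠V_total = 57.2°.

V_total = 246.5∠57.2° V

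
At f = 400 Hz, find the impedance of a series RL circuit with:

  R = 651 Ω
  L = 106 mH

Step 1 — Angular frequency: ω = 2π·f = 2π·400 = 2513 rad/s.
Step 2 — Component impedances:
  R: Z = R = 651 Ω
  L: Z = jωL = j·2513·0.106 = 0 + j266.4 Ω
Step 3 — Series combination: Z_total = R + L = 651 + j266.4 Ω = 703.4∠22.3° Ω.

Z = 651 + j266.4 Ω = 703.4∠22.3° Ω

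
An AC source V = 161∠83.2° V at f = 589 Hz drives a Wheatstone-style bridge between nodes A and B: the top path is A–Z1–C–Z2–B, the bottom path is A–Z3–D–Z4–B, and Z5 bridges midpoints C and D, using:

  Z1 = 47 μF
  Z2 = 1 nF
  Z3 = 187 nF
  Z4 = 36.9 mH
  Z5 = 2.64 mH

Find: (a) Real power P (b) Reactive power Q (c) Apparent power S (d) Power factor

Step 1 — Angular frequency: ω = 2π·f = 2π·589 = 3701 rad/s.
Step 2 — Component impedances:
  Z1: Z = 1/(jωC) = -j/(ω·C) = 0 - j5.749 Ω
  Z2: Z = 1/(jωC) = -j/(ω·C) = 0 - j2.702e+05 Ω
  Z3: Z = 1/(jωC) = -j/(ω·C) = 0 - j1445 Ω
  Z4: Z = jωL = j·3701·0.0369 = 0 + j136.6 Ω
  Z5: Z = jωL = j·3701·0.00264 = 0 + j9.77 Ω
Step 3 — Bridge requires nodal analysis (the Z5 bridge couples midpoints C and D, so the two paths cannot be reduced to a simple series/parallel combination). Setting node B to ground and injecting 1 A at node A, the 3-node admittance system at A, C, D solves to V_A = Z_AB = 0 + j140.7 Ω = 140.7∠90.0° Ω.
Step 4 — Source phasor: V = 161∠83.2° V = 19.06 + j159.9 V.
Step 5 — Current: I = V / Z = 1.136 - j0.1355 A = 1.145∠-6.8° A.
Step 6 — Complex power: S = V·I* = 0 + j184.3 VA.
Step 7 — Real power: P = Re(S) = 0 W.
Step 8 — Reactive power: Q = Im(S) = 184.3 VAR.
Step 9 — Apparent power: |S| = 184.3 VA.
Step 10 — Power factor: PF = P/|S| = 0 (lagging).

(a) P = 0 W  (b) Q = 184.3 VAR  (c) S = 184.3 VA  (d) PF = 0 (lagging)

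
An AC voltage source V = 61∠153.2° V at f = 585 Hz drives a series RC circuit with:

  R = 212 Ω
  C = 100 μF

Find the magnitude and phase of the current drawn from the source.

Step 1 — Angular frequency: ω = 2π·f = 2π·585 = 3676 rad/s.
Step 2 — Component impedances:
  R: Z = R = 212 Ω
  C: Z = 1/(jωC) = -j/(ω·C) = 0 - j2.721 Ω
Step 3 — Series combination: Z_total = R + C = 212 - j2.721 Ω = 212∠-0.7° Ω.
Step 4 — Source phasor: V = 61∠153.2° V = -54.45 + j27.5 V.
Step 5 — Ohm's law: I = V / Z_total = (-54.45 + j27.5) / (212 - j2.721) = -0.2585 + j0.1264 A.
Step 6 — Convert to polar: |I| = 0.2877 A, ∠I = 153.9°.

I = 0.2877∠153.9° A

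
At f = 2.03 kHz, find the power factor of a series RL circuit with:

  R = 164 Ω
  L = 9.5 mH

Step 1 — Angular frequency: ω = 2π·f = 2π·2030 = 1.275e+04 rad/s.
Step 2 — Component impedances:
  R: Z = R = 164 Ω
  L: Z = jωL = j·1.275e+04·0.0095 = 0 + j121.2 Ω
Step 3 — Series combination: Z_total = R + L = 164 + j121.2 Ω = 203.9∠36.5° Ω.
Step 4 — Power factor: PF = cos(φ) = Re(Z)/|Z| = 164/203.9 = 0.8043.
Step 5 — Type: Im(Z) = 121.2 ⇒ lagging (phase φ = 36.5°).

PF = 0.8043 (lagging, φ = 36.5°)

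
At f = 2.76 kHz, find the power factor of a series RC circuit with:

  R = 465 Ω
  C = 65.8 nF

Step 1 — Angular frequency: ω = 2π·f = 2π·2760 = 1.734e+04 rad/s.
Step 2 — Component impedances:
  R: Z = R = 465 Ω
  C: Z = 1/(jωC) = -j/(ω·C) = 0 - j876.4 Ω
Step 3 — Series combination: Z_total = R + C = 465 - j876.4 Ω = 992.1∠-62.0° Ω.
Step 4 — Power factor: PF = cos(φ) = Re(Z)/|Z| = 465/992.1 = 0.4687.
Step 5 — Type: Im(Z) = -876.4 ⇒ leading (phase φ = -62.0°).

PF = 0.4687 (leading, φ = -62.0°)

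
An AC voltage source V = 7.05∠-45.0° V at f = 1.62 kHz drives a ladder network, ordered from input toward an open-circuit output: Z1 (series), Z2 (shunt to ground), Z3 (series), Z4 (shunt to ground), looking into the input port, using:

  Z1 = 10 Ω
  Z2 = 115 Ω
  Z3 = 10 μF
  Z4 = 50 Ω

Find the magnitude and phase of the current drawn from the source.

Step 1 — Angular frequency: ω = 2π·f = 2π·1620 = 1.018e+04 rad/s.
Step 2 — Component impedances:
  Z1: Z = R = 10 Ω
  Z2: Z = R = 115 Ω
  Z3: Z = 1/(jωC) = -j/(ω·C) = 0 - j9.824 Ω
  Z4: Z = R = 50 Ω
Step 3 — Ladder network (open output): work backward from the far end, alternating series and parallel combinations. Z_in = 45.13 - j4.755 Ω = 45.38∠-6.0° Ω.
Step 4 — Source phasor: V = 7.05∠-45.0° V = 4.985 - j4.985 V.
Step 5 — Ohm's law: I = V / Z_total = (4.985 - j4.985) / (45.13 - j4.755) = 0.1208 - j0.09773 A.
Step 6 — Convert to polar: |I| = 0.1553 A, ∠I = -39.0°.

I = 0.1553∠-39.0° A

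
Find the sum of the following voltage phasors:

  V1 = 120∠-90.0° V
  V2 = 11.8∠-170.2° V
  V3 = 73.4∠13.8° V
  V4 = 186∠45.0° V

Step 1 — Convert each phasor to rectangular form:
  V1 = 120·(cos(-90.0°) + j·sin(-90.0°)) = 0 - j120 V
  V2 = 11.8·(cos(-170.2°) + j·sin(-170.2°)) = -11.63 - j2.008 V
  V3 = 73.4·(cos(13.8°) + j·sin(13.8°)) = 71.28 + j17.51 V
  V4 = 186·(cos(45.0°) + j·sin(45.0°)) = 131.5 + j131.5 V
Step 2 — Sum components: V_total = 191.2 + j27.02 V.
Step 3 — Convert to polar: |V_total| = 193.1 V, ∠V_total = 8.0°.

V_total = 193.1∠8.0° V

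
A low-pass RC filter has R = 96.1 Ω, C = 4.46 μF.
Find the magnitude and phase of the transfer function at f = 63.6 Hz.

Step 1 — Angular frequency: ω = 2π·63.6 = 399.6 rad/s.
Step 2 — Transfer function: H(jω) = 1/(1 + jωRC).
Step 3 — Denominator: 1 + jωRC = 1 + j·399.6·96.1·4.46e-06 = 1 + j0.1713.
Step 4 — H = 0.9715 - j0.1664.
Step 5 — Magnitude: |H| = 0.9856 (-0.1 dB); phase: φ = -9.7°.

|H| = 0.9856 (-0.1 dB), φ = -9.7°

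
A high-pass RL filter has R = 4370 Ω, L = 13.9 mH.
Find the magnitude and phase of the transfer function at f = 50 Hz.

Step 1 — Angular frequency: ω = 2π·50 = 314.2 rad/s.
Step 2 — Transfer function: H(jω) = jωL/(R + jωL).
Step 3 — Numerator jωL = j·4.367; denominator R + jωL = 4370 + j4.367.
Step 4 — H = 9.985e-07 + j0.0009993.
Step 5 — Magnitude: |H| = 0.0009993 (-60.0 dB); phase: φ = 89.9°.

|H| = 0.0009993 (-60.0 dB), φ = 89.9°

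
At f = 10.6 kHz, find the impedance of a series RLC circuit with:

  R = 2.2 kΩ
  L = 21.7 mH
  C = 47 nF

Step 1 — Angular frequency: ω = 2π·f = 2π·1.06e+04 = 6.66e+04 rad/s.
Step 2 — Component impedances:
  R: Z = R = 2200 Ω
  L: Z = jωL = j·6.66e+04·0.0217 = 0 + j1445 Ω
  C: Z = 1/(jωC) = -j/(ω·C) = 0 - j319.5 Ω
Step 3 — Series combination: Z_total = R + L + C = 2200 + j1126 Ω = 2471∠27.1° Ω.

Z = 2200 + j1126 Ω = 2471∠27.1° Ω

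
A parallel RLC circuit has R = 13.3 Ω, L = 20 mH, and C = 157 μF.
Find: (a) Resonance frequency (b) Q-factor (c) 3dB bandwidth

Step 1 — Resonance: ω₀ = 1/√(LC) = 1/√(0.02·0.000157) = 564.3 rad/s.
Step 2 — f₀ = ω₀/(2π) = 89.82 Hz.
Step 3 — Parallel Q: Q = R/(ω₀L) = 13.3/(564.3·0.02) = 1.178.
Step 4 — Bandwidth: Δω = ω₀/Q = 478.9 rad/s; BW = Δω/(2π) = 76.22 Hz.

(a) f₀ = 89.82 Hz  (b) Q = 1.178  (c) BW = 76.22 Hz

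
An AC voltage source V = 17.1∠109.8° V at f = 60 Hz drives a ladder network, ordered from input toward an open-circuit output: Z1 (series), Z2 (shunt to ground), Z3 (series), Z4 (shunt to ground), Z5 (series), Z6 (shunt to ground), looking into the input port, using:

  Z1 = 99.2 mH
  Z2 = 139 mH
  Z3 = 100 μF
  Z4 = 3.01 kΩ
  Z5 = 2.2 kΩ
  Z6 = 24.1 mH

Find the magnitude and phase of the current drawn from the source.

Step 1 — Angular frequency: ω = 2π·f = 2π·60 = 377 rad/s.
Step 2 — Component impedances:
  Z1: Z = jωL = j·377·0.0992 = 0 + j37.4 Ω
  Z2: Z = jωL = j·377·0.139 = 0 + j52.4 Ω
  Z3: Z = 1/(jωC) = -j/(ω·C) = 0 - j26.53 Ω
  Z4: Z = R = 3010 Ω
  Z5: Z = R = 2200 Ω
  Z6: Z = jωL = j·377·0.0241 = 0 + j9.085 Ω
Step 3 — Ladder network (open output): work backward from the far end, alternating series and parallel combinations. Z_in = 2.159 + j89.75 Ω = 89.78∠88.6° Ω.
Step 4 — Source phasor: V = 17.1∠109.8° V = -5.792 + j16.09 V.
Step 5 — Ohm's law: I = V / Z_total = (-5.792 + j16.09) / (2.159 + j89.75) = 0.1776 + j0.06881 A.
Step 6 — Convert to polar: |I| = 0.1905 A, ∠I = 21.2°.

I = 0.1905∠21.2° A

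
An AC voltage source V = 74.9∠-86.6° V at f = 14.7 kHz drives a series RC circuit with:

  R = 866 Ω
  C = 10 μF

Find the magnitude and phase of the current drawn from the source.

Step 1 — Angular frequency: ω = 2π·f = 2π·1.47e+04 = 9.236e+04 rad/s.
Step 2 — Component impedances:
  R: Z = R = 866 Ω
  C: Z = 1/(jωC) = -j/(ω·C) = 0 - j1.083 Ω
Step 3 — Series combination: Z_total = R + C = 866 - j1.083 Ω = 866∠-0.1° Ω.
Step 4 — Source phasor: V = 74.9∠-86.6° V = 4.442 - j74.77 V.
Step 5 — Ohm's law: I = V / Z_total = (4.442 - j74.77) / (866 - j1.083) = 0.005237 - j0.08633 A.
Step 6 — Convert to polar: |I| = 0.08649 A, ∠I = -86.5°.

I = 0.08649∠-86.5° A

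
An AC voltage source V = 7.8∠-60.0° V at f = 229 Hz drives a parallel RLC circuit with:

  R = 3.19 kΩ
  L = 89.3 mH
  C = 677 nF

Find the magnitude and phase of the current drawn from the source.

Step 1 — Angular frequency: ω = 2π·f = 2π·229 = 1439 rad/s.
Step 2 — Component impedances:
  R: Z = R = 3190 Ω
  L: Z = jωL = j·1439·0.0893 = 0 + j128.5 Ω
  C: Z = 1/(jωC) = -j/(ω·C) = 0 - j1027 Ω
Step 3 — Parallel combination: 1/Z_total = 1/R + 1/L + 1/C; Z_total = 6.748 + j146.6 Ω = 146.7∠87.4° Ω.
Step 4 — Source phasor: V = 7.8∠-60.0° V = 3.9 - j6.755 V.
Step 5 — Ohm's law: I = V / Z_total = (3.9 - j6.755) / (6.748 + j146.6) = -0.04477 - j0.02867 A.
Step 6 — Convert to polar: |I| = 0.05316 A, ∠I = -147.4°.

I = 0.05316∠-147.4° A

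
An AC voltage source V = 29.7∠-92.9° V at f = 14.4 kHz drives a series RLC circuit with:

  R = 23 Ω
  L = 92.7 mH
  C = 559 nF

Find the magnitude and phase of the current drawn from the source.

Step 1 — Angular frequency: ω = 2π·f = 2π·1.44e+04 = 9.048e+04 rad/s.
Step 2 — Component impedances:
  R: Z = R = 23 Ω
  L: Z = jωL = j·9.048e+04·0.0927 = 0 + j8387 Ω
  C: Z = 1/(jωC) = -j/(ω·C) = 0 - j19.77 Ω
Step 3 — Series combination: Z_total = R + L + C = 23 + j8368 Ω = 8368∠89.8° Ω.
Step 4 — Source phasor: V = 29.7∠-92.9° V = -1.503 - j29.66 V.
Step 5 — Ohm's law: I = V / Z_total = (-1.503 - j29.66) / (23 + j8368) = -0.003545 + j0.0001698 A.
Step 6 — Convert to polar: |I| = 0.003549 A, ∠I = 177.3°.

I = 0.003549∠177.3° A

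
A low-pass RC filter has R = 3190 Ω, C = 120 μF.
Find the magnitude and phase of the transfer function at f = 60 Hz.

Step 1 — Angular frequency: ω = 2π·60 = 377 rad/s.
Step 2 — Transfer function: H(jω) = 1/(1 + jωRC).
Step 3 — Denominator: 1 + jωRC = 1 + j·377·3190·0.00012 = 1 + j144.3.
Step 4 — H = 4.801e-05 - j0.006929.
Step 5 — Magnitude: |H| = 0.006929 (-43.2 dB); phase: φ = -89.6°.

|H| = 0.006929 (-43.2 dB), φ = -89.6°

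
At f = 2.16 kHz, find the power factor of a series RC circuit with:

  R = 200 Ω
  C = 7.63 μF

Step 1 — Angular frequency: ω = 2π·f = 2π·2160 = 1.357e+04 rad/s.
Step 2 — Component impedances:
  R: Z = R = 200 Ω
  C: Z = 1/(jωC) = -j/(ω·C) = 0 - j9.657 Ω
Step 3 — Series combination: Z_total = R + C = 200 - j9.657 Ω = 200.2∠-2.8° Ω.
Step 4 — Power factor: PF = cos(φ) = Re(Z)/|Z| = 200/200.233 = 0.9988.
Step 5 — Type: Im(Z) = -9.657 ⇒ leading (phase φ = -2.8°).

PF = 0.9988 (leading, φ = -2.8°)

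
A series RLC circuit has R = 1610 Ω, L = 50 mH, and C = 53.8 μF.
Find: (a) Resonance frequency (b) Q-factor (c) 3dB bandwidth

Step 1 — Resonance condition Im(Z)=0 gives ω₀ = 1/√(LC).
Step 2 — ω₀ = 1/√(0.05·5.38e-05) = 609.7 rad/s.
Step 3 — f₀ = ω₀/(2π) = 97.04 Hz.
Step 4 — Series Q: Q = ω₀L/R = 609.7·0.05/1610 = 0.01894.
Step 5 — 3dB bandwidth: Δω = ω₀/Q = 3.22e+04 rad/s; BW = Δω/(2π) = 5125 Hz.

(a) f₀ = 97.04 Hz  (b) Q = 0.01894  (c) BW = 5125 Hz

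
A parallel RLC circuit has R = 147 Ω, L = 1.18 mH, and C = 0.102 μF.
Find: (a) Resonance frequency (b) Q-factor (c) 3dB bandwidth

Step 1 — Resonance: ω₀ = 1/√(LC) = 1/√(0.00118·1.02e-07) = 9.115e+04 rad/s.
Step 2 — f₀ = ω₀/(2π) = 1.451e+04 Hz.
Step 3 — Parallel Q: Q = R/(ω₀L) = 147/(9.115e+04·0.00118) = 1.367.
Step 4 — Bandwidth: Δω = ω₀/Q = 6.669e+04 rad/s; BW = Δω/(2π) = 1.061e+04 Hz.

(a) f₀ = 1.451e+04 Hz  (b) Q = 1.367  (c) BW = 1.061e+04 Hz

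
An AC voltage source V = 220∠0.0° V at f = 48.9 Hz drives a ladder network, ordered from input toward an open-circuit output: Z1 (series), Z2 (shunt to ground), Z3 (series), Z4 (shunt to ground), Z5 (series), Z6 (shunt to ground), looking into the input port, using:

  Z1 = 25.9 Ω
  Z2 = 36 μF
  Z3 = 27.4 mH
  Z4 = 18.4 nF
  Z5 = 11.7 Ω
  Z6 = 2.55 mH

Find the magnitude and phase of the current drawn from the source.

Step 1 — Angular frequency: ω = 2π·f = 2π·48.9 = 307.2 rad/s.
Step 2 — Component impedances:
  Z1: Z = R = 25.9 Ω
  Z2: Z = 1/(jωC) = -j/(ω·C) = 0 - j90.41 Ω
  Z3: Z = jωL = j·307.2·0.0274 = 0 + j8.419 Ω
  Z4: Z = 1/(jωC) = -j/(ω·C) = 0 - j1.769e+05 Ω
  Z5: Z = R = 11.7 Ω
  Z6: Z = jωL = j·307.2·0.00255 = 0 + j0.7835 Ω
Step 3 — Ladder network (open output): work backward from the far end, alternating series and parallel combinations. Z_in = 40.11 + j8.197 Ω = 40.94∠11.6° Ω.
Step 4 — Source phasor: V = 220∠0.0° V = 220 V.
Step 5 — Ohm's law: I = V / Z_total = (220) / (40.11 + j8.197) = 5.265 - j1.076 A.
Step 6 — Convert to polar: |I| = 5.374 A, ∠I = -11.6°.

I = 5.374∠-11.6° A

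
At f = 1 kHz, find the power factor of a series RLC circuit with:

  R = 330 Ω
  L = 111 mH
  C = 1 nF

Step 1 — Angular frequency: ω = 2π·f = 2π·1000 = 6283 rad/s.
Step 2 — Component impedances:
  R: Z = R = 330 Ω
  L: Z = jωL = j·6283·0.111 = 0 + j697.4 Ω
  C: Z = 1/(jωC) = -j/(ω·C) = 0 - j1.592e+05 Ω
Step 3 — Series combination: Z_total = R + L + C = 330 - j1.585e+05 Ω = 1.585e+05∠-89.9° Ω.
Step 4 — Power factor: PF = cos(φ) = Re(Z)/|Z| = 330/1.5846e+05 = 0.002083.
Step 5 — Type: Im(Z) = -1.585e+05 ⇒ leading (phase φ = -89.9°).

PF = 0.002083 (leading, φ = -89.9°)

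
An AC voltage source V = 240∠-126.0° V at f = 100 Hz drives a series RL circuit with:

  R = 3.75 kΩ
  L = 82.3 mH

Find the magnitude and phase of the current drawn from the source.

Step 1 — Angular frequency: ω = 2π·f = 2π·100 = 628.3 rad/s.
Step 2 — Component impedances:
  R: Z = R = 3750 Ω
  L: Z = jωL = j·628.3·0.0823 = 0 + j51.71 Ω
Step 3 — Series combination: Z_total = R + L = 3750 + j51.71 Ω = 3750∠0.8° Ω.
Step 4 — Source phasor: V = 240∠-126.0° V = -141.1 - j194.2 V.
Step 5 — Ohm's law: I = V / Z_total = (-141.1 - j194.2) / (3750 + j51.71) = -0.03832 - j0.05125 A.
Step 6 — Convert to polar: |I| = 0.06399 A, ∠I = -126.8°.

I = 0.06399∠-126.8° A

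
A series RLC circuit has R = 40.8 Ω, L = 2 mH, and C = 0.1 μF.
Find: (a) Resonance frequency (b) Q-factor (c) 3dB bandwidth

Step 1 — Resonance: ω₀ = 1/√(LC) = 1/√(0.002·1e-07) = 7.071e+04 rad/s.
Step 2 — f₀ = ω₀/(2π) = 1.125e+04 Hz.
Step 3 — Series Q: Q = ω₀L/R = 7.071e+04·0.002/40.8 = 3.466.
Step 4 — Bandwidth: Δω = ω₀/Q = 2.04e+04 rad/s; BW = Δω/(2π) = 3247 Hz.

(a) f₀ = 1.125e+04 Hz  (b) Q = 3.466  (c) BW = 3247 Hz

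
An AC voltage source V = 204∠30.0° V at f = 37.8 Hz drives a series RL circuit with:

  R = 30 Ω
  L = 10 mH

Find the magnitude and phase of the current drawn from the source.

Step 1 — Angular frequency: ω = 2π·f = 2π·37.8 = 237.5 rad/s.
Step 2 — Component impedances:
  R: Z = R = 30 Ω
  L: Z = jωL = j·237.5·0.01 = 0 + j2.375 Ω
Step 3 — Series combination: Z_total = R + L = 30 + j2.375 Ω = 30.09∠4.5° Ω.
Step 4 — Source phasor: V = 204∠30.0° V = 176.7 + j102 V.
Step 5 — Ohm's law: I = V / Z_total = (176.7 + j102) / (30 + j2.375) = 6.12 + j2.916 A.
Step 6 — Convert to polar: |I| = 6.779 A, ∠I = 25.5°.

I = 6.779∠25.5° A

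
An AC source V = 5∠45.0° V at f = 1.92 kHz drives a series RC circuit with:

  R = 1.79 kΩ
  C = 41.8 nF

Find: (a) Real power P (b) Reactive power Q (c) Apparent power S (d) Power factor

Step 1 — Angular frequency: ω = 2π·f = 2π·1920 = 1.206e+04 rad/s.
Step 2 — Component impedances:
  R: Z = R = 1790 Ω
  C: Z = 1/(jωC) = -j/(ω·C) = 0 - j1983 Ω
Step 3 — Series combination: Z_total = R + C = 1790 - j1983 Ω = 2671∠-47.9° Ω.
Step 4 — Source phasor: V = 5∠45.0° V = 3.536 + j3.536 V.
Step 5 — Current: I = V / Z = -9.566e-05 + j0.001869 A = 0.001872∠92.9° A.
Step 6 — Complex power: S = V·I* = 0.00627 - j0.006947 VA.
Step 7 — Real power: P = Re(S) = 0.00627 W.
Step 8 — Reactive power: Q = Im(S) = -0.006947 VAR.
Step 9 — Apparent power: |S| = 0.009358 VA.
Step 10 — Power factor: PF = P/|S| = 0.67 (leading).

(a) P = 0.00627 W  (b) Q = -0.006947 VAR  (c) S = 0.009358 VA  (d) PF = 0.67 (leading)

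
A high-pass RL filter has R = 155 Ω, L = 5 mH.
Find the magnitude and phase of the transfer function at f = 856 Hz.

Step 1 — Angular frequency: ω = 2π·856 = 5378 rad/s.
Step 2 — Transfer function: H(jω) = jωL/(R + jωL).
Step 3 — Numerator jωL = j·26.89; denominator R + jωL = 155 + j26.89.
Step 4 — H = 0.02922 + j0.1684.
Step 5 — Magnitude: |H| = 0.1709 (-15.3 dB); phase: φ = 80.2°.

|H| = 0.1709 (-15.3 dB), φ = 80.2°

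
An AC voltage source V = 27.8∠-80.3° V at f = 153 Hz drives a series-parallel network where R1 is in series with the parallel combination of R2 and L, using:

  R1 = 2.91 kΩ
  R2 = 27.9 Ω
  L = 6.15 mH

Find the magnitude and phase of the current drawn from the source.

Step 1 — Angular frequency: ω = 2π·f = 2π·153 = 961.3 rad/s.
Step 2 — Component impedances:
  R1: Z = R = 2910 Ω
  R2: Z = R = 27.9 Ω
  L: Z = jωL = j·961.3·0.00615 = 0 + j5.912 Ω
Step 3 — Parallel branch: R2 || L = 1/(1/R2 + 1/L) = 1.199 + j5.658 Ω.
Step 4 — Series with R1: Z_total = R1 + (R2 || L) = 2911 + j5.658 Ω = 2911∠0.1° Ω.
Step 5 — Source phasor: V = 27.8∠-80.3° V = 4.684 - j27.4 V.
Step 6 — Ohm's law: I = V / Z_total = (4.684 - j27.4) / (2911 + j5.658) = 0.001591 - j0.009416 A.
Step 7 — Convert to polar: |I| = 0.009549 A, ∠I = -80.4°.

I = 0.009549∠-80.4° A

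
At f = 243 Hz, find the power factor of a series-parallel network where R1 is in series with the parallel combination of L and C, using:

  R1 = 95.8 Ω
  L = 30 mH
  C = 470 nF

Step 1 — Angular frequency: ω = 2π·f = 2π·243 = 1527 rad/s.
Step 2 — Component impedances:
  R1: Z = R = 95.8 Ω
  L: Z = jωL = j·1527·0.03 = 0 + j45.8 Ω
  C: Z = 1/(jωC) = -j/(ω·C) = 0 - j1394 Ω
Step 3 — Parallel branch: L || C = 1/(1/L + 1/C) = 0 + j47.36 Ω.
Step 4 — Series with R1: Z_total = R1 + (L || C) = 95.8 + j47.36 Ω = 106.9∠26.3° Ω.
Step 5 — Power factor: PF = cos(φ) = Re(Z)/|Z| = 95.8/106.87 = 0.8964.
Step 6 — Type: Im(Z) = 47.36 ⇒ lagging (phase φ = 26.3°).

PF = 0.8964 (lagging, φ = 26.3°)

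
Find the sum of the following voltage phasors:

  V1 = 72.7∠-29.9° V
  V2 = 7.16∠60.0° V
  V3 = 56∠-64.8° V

Step 1 — Convert each phasor to rectangular form:
  V1 = 72.7·(cos(-29.9°) + j·sin(-29.9°)) = 63.02 - j36.24 V
  V2 = 7.16·(cos(60.0°) + j·sin(60.0°)) = 3.58 + j6.201 V
  V3 = 56·(cos(-64.8°) + j·sin(-64.8°)) = 23.84 - j50.67 V
Step 2 — Sum components: V_total = 90.45 - j80.71 V.
Step 3 — Convert to polar: |V_total| = 121.2 V, ∠V_total = -41.7°.

V_total = 121.2∠-41.7° V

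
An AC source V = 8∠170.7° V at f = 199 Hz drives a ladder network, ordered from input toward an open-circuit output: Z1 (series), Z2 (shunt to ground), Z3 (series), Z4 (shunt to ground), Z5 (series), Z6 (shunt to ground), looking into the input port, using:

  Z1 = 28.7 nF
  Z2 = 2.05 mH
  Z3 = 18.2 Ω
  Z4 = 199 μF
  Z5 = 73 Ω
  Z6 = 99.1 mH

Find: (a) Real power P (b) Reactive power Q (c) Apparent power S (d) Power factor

Step 1 — Angular frequency: ω = 2π·f = 2π·199 = 1250 rad/s.
Step 2 — Component impedances:
  Z1: Z = 1/(jωC) = -j/(ω·C) = 0 - j2.787e+04 Ω
  Z2: Z = jωL = j·1250·0.00205 = 0 + j2.563 Ω
  Z3: Z = R = 18.2 Ω
  Z4: Z = 1/(jωC) = -j/(ω·C) = 0 - j4.019 Ω
  Z5: Z = R = 73 Ω
  Z6: Z = jωL = j·1250·0.0991 = 0 + j123.9 Ω
Step 3 — Ladder network (open output): work backward from the far end, alternating series and parallel combinations. Z_in = 0.3572 - j2.786e+04 Ω = 2.786e+04∠-90.0° Ω.
Step 4 — Source phasor: V = 8∠170.7° V = -7.895 + j1.293 V.
Step 5 — Current: I = V / Z = -4.64e-05 - j0.0002833 A = 0.0002871∠-99.3° A.
Step 6 — Complex power: S = V·I* = 2.945e-08 - j0.002297 VA.
Step 7 — Real power: P = Re(S) = 2.945e-08 W.
Step 8 — Reactive power: Q = Im(S) = -0.002297 VAR.
Step 9 — Apparent power: |S| = 0.002297 VA.
Step 10 — Power factor: PF = P/|S| = 1.282e-05 (leading).

(a) P = 2.945e-08 W  (b) Q = -0.002297 VAR  (c) S = 0.002297 VA  (d) PF = 1.282e-05 (leading)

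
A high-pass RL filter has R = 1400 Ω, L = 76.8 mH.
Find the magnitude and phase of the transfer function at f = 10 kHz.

Step 1 — Angular frequency: ω = 2π·1e+04 = 6.283e+04 rad/s.
Step 2 — Transfer function: H(jω) = jωL/(R + jωL).
Step 3 — Numerator jωL = j·4825; denominator R + jωL = 1400 + j4825.
Step 4 — H = 0.9224 + j0.2676.
Step 5 — Magnitude: |H| = 0.9604 (-0.4 dB); phase: φ = 16.2°.

|H| = 0.9604 (-0.4 dB), φ = 16.2°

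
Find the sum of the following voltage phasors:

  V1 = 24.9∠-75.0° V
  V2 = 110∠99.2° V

Step 1 — Convert each phasor to rectangular form:
  V1 = 24.9·(cos(-75.0°) + j·sin(-75.0°)) = 6.445 - j24.05 V
  V2 = 110·(cos(99.2°) + j·sin(99.2°)) = -17.59 + j108.6 V
Step 2 — Sum components: V_total = -11.14 + j84.53 V.
Step 3 — Convert to polar: |V_total| = 85.26 V, ∠V_total = 97.5°.

V_total = 85.26∠97.5° V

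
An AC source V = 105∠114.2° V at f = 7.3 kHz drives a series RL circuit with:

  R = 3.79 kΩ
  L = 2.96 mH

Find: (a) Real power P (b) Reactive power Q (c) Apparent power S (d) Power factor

Step 1 — Angular frequency: ω = 2π·f = 2π·7300 = 4.587e+04 rad/s.
Step 2 — Component impedances:
  R: Z = R = 3790 Ω
  L: Z = jωL = j·4.587e+04·0.00296 = 0 + j135.8 Ω
Step 3 — Series combination: Z_total = R + L = 3790 + j135.8 Ω = 3792∠2.1° Ω.
Step 4 — Source phasor: V = 105∠114.2° V = -43.04 + j95.77 V.
Step 5 — Current: I = V / Z = -0.01044 + j0.02564 A = 0.02769∠112.1° A.
Step 6 — Complex power: S = V·I* = 2.905 + j0.1041 VA.
Step 7 — Real power: P = Re(S) = 2.905 W.
Step 8 — Reactive power: Q = Im(S) = 0.1041 VAR.
Step 9 — Apparent power: |S| = 2.907 VA.
Step 10 — Power factor: PF = P/|S| = 0.9994 (lagging).

(a) P = 2.905 W  (b) Q = 0.1041 VAR  (c) S = 2.907 VA  (d) PF = 0.9994 (lagging)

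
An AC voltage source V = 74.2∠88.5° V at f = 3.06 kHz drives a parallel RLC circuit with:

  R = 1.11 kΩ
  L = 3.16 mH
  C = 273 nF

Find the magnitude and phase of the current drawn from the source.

Step 1 — Angular frequency: ω = 2π·f = 2π·3060 = 1.923e+04 rad/s.
Step 2 — Component impedances:
  R: Z = R = 1110 Ω
  L: Z = jωL = j·1.923e+04·0.00316 = 0 + j60.76 Ω
  C: Z = 1/(jωC) = -j/(ω·C) = 0 - j190.5 Ω
Step 3 — Parallel combination: 1/Z_total = 1/R + 1/L + 1/C; Z_total = 7.123 + j88.63 Ω = 88.92∠85.4° Ω.
Step 4 — Source phasor: V = 74.2∠88.5° V = 1.942 + j74.17 V.
Step 5 — Ohm's law: I = V / Z_total = (1.942 + j74.17) / (7.123 + j88.63) = 0.8333 + j0.04505 A.
Step 6 — Convert to polar: |I| = 0.8345 A, ∠I = 3.1°.

I = 0.8345∠3.1° A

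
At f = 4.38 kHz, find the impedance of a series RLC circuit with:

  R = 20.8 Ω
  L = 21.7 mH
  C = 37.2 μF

Step 1 — Angular frequency: ω = 2π·f = 2π·4380 = 2.752e+04 rad/s.
Step 2 — Component impedances:
  R: Z = R = 20.8 Ω
  L: Z = jωL = j·2.752e+04·0.0217 = 0 + j597.2 Ω
  C: Z = 1/(jωC) = -j/(ω·C) = 0 - j0.9768 Ω
Step 3 — Series combination: Z_total = R + L + C = 20.8 + j596.2 Ω = 596.6∠88.0° Ω.

Z = 20.8 + j596.2 Ω = 596.6∠88.0° Ω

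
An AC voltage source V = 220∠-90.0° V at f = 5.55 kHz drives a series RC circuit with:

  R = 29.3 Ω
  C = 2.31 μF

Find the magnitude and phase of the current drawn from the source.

Step 1 — Angular frequency: ω = 2π·f = 2π·5550 = 3.487e+04 rad/s.
Step 2 — Component impedances:
  R: Z = R = 29.3 Ω
  C: Z = 1/(jωC) = -j/(ω·C) = 0 - j12.41 Ω
Step 3 — Series combination: Z_total = R + C = 29.3 - j12.41 Ω = 31.82∠-23.0° Ω.
Step 4 — Source phasor: V = 220∠-90.0° V = 0 - j220 V.
Step 5 — Ohm's law: I = V / Z_total = (0 - j220) / (29.3 - j12.41) = 2.697 - j6.366 A.
Step 6 — Convert to polar: |I| = 6.914 A, ∠I = -67.0°.

I = 6.914∠-67.0° A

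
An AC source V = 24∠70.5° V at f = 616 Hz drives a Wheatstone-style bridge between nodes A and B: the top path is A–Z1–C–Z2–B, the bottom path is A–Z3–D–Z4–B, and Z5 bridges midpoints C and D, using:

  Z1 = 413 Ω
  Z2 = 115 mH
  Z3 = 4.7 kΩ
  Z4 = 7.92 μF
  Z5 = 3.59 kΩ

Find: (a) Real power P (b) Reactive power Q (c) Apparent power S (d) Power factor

Step 1 — Angular frequency: ω = 2π·f = 2π·616 = 3870 rad/s.
Step 2 — Component impedances:
  Z1: Z = R = 413 Ω
  Z2: Z = jωL = j·3870·0.115 = 0 + j445.1 Ω
  Z3: Z = R = 4700 Ω
  Z4: Z = 1/(jωC) = -j/(ω·C) = 0 - j32.62 Ω
  Z5: Z = R = 3590 Ω
Step 3 — Bridge requires nodal analysis (the Z5 bridge couples midpoints C and D, so the two paths cannot be reduced to a simple series/parallel combination). Setting node B to ground and injecting 1 A at node A, the 3-node admittance system at A, C, D solves to V_A = Z_AB = 457.1 + j360.7 Ω = 582.3∠38.3° Ω.
Step 4 — Source phasor: V = 24∠70.5° V = 8.011 + j22.62 V.
Step 5 — Current: I = V / Z = 0.03487 + j0.02197 A = 0.04122∠32.2° A.
Step 6 — Complex power: S = V·I* = 0.7765 + j0.6128 VA.
Step 7 — Real power: P = Re(S) = 0.7765 W.
Step 8 — Reactive power: Q = Im(S) = 0.6128 VAR.
Step 9 — Apparent power: |S| = 0.9892 VA.
Step 10 — Power factor: PF = P/|S| = 0.785 (lagging).

(a) P = 0.7765 W  (b) Q = 0.6128 VAR  (c) S = 0.9892 VA  (d) PF = 0.785 (lagging)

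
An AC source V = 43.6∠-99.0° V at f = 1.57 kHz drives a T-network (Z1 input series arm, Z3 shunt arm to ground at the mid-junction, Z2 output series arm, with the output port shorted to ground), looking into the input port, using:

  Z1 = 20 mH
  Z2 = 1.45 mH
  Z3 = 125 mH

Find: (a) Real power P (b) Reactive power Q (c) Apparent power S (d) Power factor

Step 1 — Angular frequency: ω = 2π·f = 2π·1570 = 9865 rad/s.
Step 2 — Component impedances:
  Z1: Z = jωL = j·9865·0.02 = 0 + j197.3 Ω
  Z2: Z = jωL = j·9865·0.00145 = 0 + j14.3 Ω
  Z3: Z = jωL = j·9865·0.125 = 0 + j1233 Ω
Step 3 — With the output port shorted to ground, the output series arm Z2 runs from the junction to ground; the shunt arm Z3 also runs from the junction to ground. They appear in parallel: Z3 || Z2 = 0 + j14.14 Ω.
Step 4 — Series with input arm Z1: Z_in = Z1 + (Z3 || Z2) = 0 + j211.4 Ω = 211.4∠90.0° Ω.
Step 5 — Source phasor: V = 43.6∠-99.0° V = -6.821 - j43.06 V.
Step 6 — Current: I = V / Z = -0.2037 + j0.03226 A = 0.2062∠171.0° A.
Step 7 — Complex power: S = V·I* = 0 + j8.991 VA.
Step 8 — Real power: P = Re(S) = 0 W.
Step 9 — Reactive power: Q = Im(S) = 8.991 VAR.
Step 10 — Apparent power: |S| = 8.991 VA.
Step 11 — Power factor: PF = P/|S| = 0 (lagging).

(a) P = 0 W  (b) Q = 8.991 VAR  (c) S = 8.991 VA  (d) PF = 0 (lagging)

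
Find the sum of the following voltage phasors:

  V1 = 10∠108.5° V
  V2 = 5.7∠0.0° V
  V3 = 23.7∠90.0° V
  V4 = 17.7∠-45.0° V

Step 1 — Convert each phasor to rectangular form:
  V1 = 10·(cos(108.5°) + j·sin(108.5°)) = -3.173 + j9.483 V
  V2 = 5.7·(cos(0.0°) + j·sin(0.0°)) = 5.7 V
  V3 = 23.7·(cos(90.0°) + j·sin(90.0°)) = 0 + j23.7 V
  V4 = 17.7·(cos(-45.0°) + j·sin(-45.0°)) = 12.52 - j12.52 V
Step 2 — Sum components: V_total = 15.04 + j20.67 V.
Step 3 — Convert to polar: |V_total| = 25.56 V, ∠V_total = 54.0°.

V_total = 25.56∠54.0° V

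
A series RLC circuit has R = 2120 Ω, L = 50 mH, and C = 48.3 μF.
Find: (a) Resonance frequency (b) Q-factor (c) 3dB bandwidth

Step 1 — Resonance: ω₀ = 1/√(LC) = 1/√(0.05·4.83e-05) = 643.5 rad/s.
Step 2 — f₀ = ω₀/(2π) = 102.4 Hz.
Step 3 — Series Q: Q = ω₀L/R = 643.5·0.05/2120 = 0.01518.
Step 4 — Bandwidth: Δω = ω₀/Q = 4.24e+04 rad/s; BW = Δω/(2π) = 6748 Hz.

(a) f₀ = 102.4 Hz  (b) Q = 0.01518  (c) BW = 6748 Hz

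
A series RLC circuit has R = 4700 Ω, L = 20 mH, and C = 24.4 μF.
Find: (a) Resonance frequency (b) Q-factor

Step 1 — Resonance condition Im(Z)=0 gives ω₀ = 1/√(LC).
Step 2 — ω₀ = 1/√(0.02·2.44e-05) = 1431 rad/s.
Step 3 — f₀ = ω₀/(2π) = 227.8 Hz.
Step 4 — Series Q: Q = ω₀L/R = 1431·0.02/4700 = 0.006091.

(a) f₀ = 227.8 Hz  (b) Q = 0.006091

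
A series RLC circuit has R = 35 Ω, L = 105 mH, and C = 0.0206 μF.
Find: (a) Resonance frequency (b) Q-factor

Step 1 — Resonance condition Im(Z)=0 gives ω₀ = 1/√(LC).
Step 2 — ω₀ = 1/√(0.105·2.06e-08) = 2.15e+04 rad/s.
Step 3 — f₀ = ω₀/(2π) = 3422 Hz.
Step 4 — Series Q: Q = ω₀L/R = 2.15e+04·0.105/35 = 64.5.

(a) f₀ = 3422 Hz  (b) Q = 64.5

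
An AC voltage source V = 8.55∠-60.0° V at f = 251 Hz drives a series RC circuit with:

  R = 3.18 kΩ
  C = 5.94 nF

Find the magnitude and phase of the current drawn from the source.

Step 1 — Angular frequency: ω = 2π·f = 2π·251 = 1577 rad/s.
Step 2 — Component impedances:
  R: Z = R = 3180 Ω
  C: Z = 1/(jωC) = -j/(ω·C) = 0 - j1.067e+05 Ω
Step 3 — Series combination: Z_total = R + C = 3180 - j1.067e+05 Ω = 1.068e+05∠-88.3° Ω.
Step 4 — Source phasor: V = 8.55∠-60.0° V = 4.275 - j7.405 V.
Step 5 — Ohm's law: I = V / Z_total = (4.275 - j7.405) / (3180 - j1.067e+05) = 7.049e-05 + j3.795e-05 A.
Step 6 — Convert to polar: |I| = 8.006e-05 A, ∠I = 28.3°.

I = 8.006e-05∠28.3° A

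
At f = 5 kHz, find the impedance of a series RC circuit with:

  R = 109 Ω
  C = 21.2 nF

Step 1 — Angular frequency: ω = 2π·f = 2π·5000 = 3.142e+04 rad/s.
Step 2 — Component impedances:
  R: Z = R = 109 Ω
  C: Z = 1/(jωC) = -j/(ω·C) = 0 - j1501 Ω
Step 3 — Series combination: Z_total = R + C = 109 - j1501 Ω = 1505∠-85.8° Ω.

Z = 109 - j1501 Ω = 1505∠-85.8° Ω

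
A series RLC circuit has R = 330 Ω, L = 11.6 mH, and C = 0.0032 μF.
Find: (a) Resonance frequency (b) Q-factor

Step 1 — Resonance condition Im(Z)=0 gives ω₀ = 1/√(LC).
Step 2 — ω₀ = 1/√(0.0116·3.2e-09) = 1.641e+05 rad/s.
Step 3 — f₀ = ω₀/(2π) = 2.612e+04 Hz.
Step 4 — Series Q: Q = ω₀L/R = 1.641e+05·0.0116/330 = 5.77.

(a) f₀ = 2.612e+04 Hz  (b) Q = 5.77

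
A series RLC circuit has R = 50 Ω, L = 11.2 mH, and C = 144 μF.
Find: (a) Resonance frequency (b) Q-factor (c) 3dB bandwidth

Step 1 — Resonance: ω₀ = 1/√(LC) = 1/√(0.0112·0.000144) = 787.4 rad/s.
Step 2 — f₀ = ω₀/(2π) = 125.3 Hz.
Step 3 — Series Q: Q = ω₀L/R = 787.4·0.0112/50 = 0.1764.
Step 4 — Bandwidth: Δω = ω₀/Q = 4464 rad/s; BW = Δω/(2π) = 710.5 Hz.

(a) f₀ = 125.3 Hz  (b) Q = 0.1764  (c) BW = 710.5 Hz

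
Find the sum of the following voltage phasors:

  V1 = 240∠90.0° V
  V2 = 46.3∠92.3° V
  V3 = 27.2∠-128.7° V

Step 1 — Convert each phasor to rectangular form:
  V1 = 240·(cos(90.0°) + j·sin(90.0°)) = 0 + j240 V
  V2 = 46.3·(cos(92.3°) + j·sin(92.3°)) = -1.858 + j46.26 V
  V3 = 27.2·(cos(-128.7°) + j·sin(-128.7°)) = -17.01 - j21.23 V
Step 2 — Sum components: V_total = -18.86 + j265 V.
Step 3 — Convert to polar: |V_total| = 265.7 V, ∠V_total = 94.1°.

V_total = 265.7∠94.1° V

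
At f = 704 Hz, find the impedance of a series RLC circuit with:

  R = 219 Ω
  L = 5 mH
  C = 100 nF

Step 1 — Angular frequency: ω = 2π·f = 2π·704 = 4423 rad/s.
Step 2 — Component impedances:
  R: Z = R = 219 Ω
  L: Z = jωL = j·4423·0.005 = 0 + j22.12 Ω
  C: Z = 1/(jωC) = -j/(ω·C) = 0 - j2261 Ω
Step 3 — Series combination: Z_total = R + L + C = 219 - j2239 Ω = 2249∠-84.4° Ω.

Z = 219 - j2239 Ω = 2249∠-84.4° Ω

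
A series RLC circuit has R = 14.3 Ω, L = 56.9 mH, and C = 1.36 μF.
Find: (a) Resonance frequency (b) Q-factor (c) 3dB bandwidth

Step 1 — Resonance condition Im(Z)=0 gives ω₀ = 1/√(LC).
Step 2 — ω₀ = 1/√(0.0569·1.36e-06) = 3595 rad/s.
Step 3 — f₀ = ω₀/(2π) = 572.1 Hz.
Step 4 — Series Q: Q = ω₀L/R = 3595·0.0569/14.3 = 14.3.
Step 5 — 3dB bandwidth: Δω = ω₀/Q = 251.3 rad/s; BW = Δω/(2π) = 40 Hz.

(a) f₀ = 572.1 Hz  (b) Q = 14.3  (c) BW = 40 Hz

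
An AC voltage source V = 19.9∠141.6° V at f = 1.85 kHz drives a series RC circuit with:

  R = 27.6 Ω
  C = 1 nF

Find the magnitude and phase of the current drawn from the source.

Step 1 — Angular frequency: ω = 2π·f = 2π·1850 = 1.162e+04 rad/s.
Step 2 — Component impedances:
  R: Z = R = 27.6 Ω
  C: Z = 1/(jωC) = -j/(ω·C) = 0 - j8.603e+04 Ω
Step 3 — Series combination: Z_total = R + C = 27.6 - j8.603e+04 Ω = 8.603e+04∠-90.0° Ω.
Step 4 — Source phasor: V = 19.9∠141.6° V = -15.6 + j12.36 V.
Step 5 — Ohm's law: I = V / Z_total = (-15.6 + j12.36) / (27.6 - j8.603e+04) = -0.0001437 - j0.0001812 A.
Step 6 — Convert to polar: |I| = 0.0002313 A, ∠I = -128.4°.

I = 0.0002313∠-128.4° A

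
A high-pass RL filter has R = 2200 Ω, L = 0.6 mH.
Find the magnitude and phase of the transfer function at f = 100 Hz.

Step 1 — Angular frequency: ω = 2π·100 = 628.3 rad/s.
Step 2 — Transfer function: H(jω) = jωL/(R + jωL).
Step 3 — Numerator jωL = j·0.377; denominator R + jωL = 2200 + j0.377.
Step 4 — H = 2.936e-08 + j0.0001714.
Step 5 — Magnitude: |H| = 0.0001714 (-75.3 dB); phase: φ = 90.0°.

|H| = 0.0001714 (-75.3 dB), φ = 90.0°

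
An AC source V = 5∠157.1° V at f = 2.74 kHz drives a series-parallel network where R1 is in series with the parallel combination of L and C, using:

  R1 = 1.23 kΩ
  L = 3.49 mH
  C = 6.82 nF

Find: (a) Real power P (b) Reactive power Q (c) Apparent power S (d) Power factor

Step 1 — Angular frequency: ω = 2π·f = 2π·2740 = 1.722e+04 rad/s.
Step 2 — Component impedances:
  R1: Z = R = 1230 Ω
  L: Z = jωL = j·1.722e+04·0.00349 = 0 + j60.08 Ω
  C: Z = 1/(jωC) = -j/(ω·C) = 0 - j8517 Ω
Step 3 — Parallel branch: L || C = 1/(1/L + 1/C) = 0 + j60.51 Ω.
Step 4 — Series with R1: Z_total = R1 + (L || C) = 1230 + j60.51 Ω = 1231∠2.8° Ω.
Step 5 — Source phasor: V = 5∠157.1° V = -4.606 + j1.946 V.
Step 6 — Current: I = V / Z = -0.003658 + j0.001762 A = 0.00406∠154.3° A.
Step 7 — Complex power: S = V·I* = 0.02028 + j0.0009975 VA.
Step 8 — Real power: P = Re(S) = 0.02028 W.
Step 9 — Reactive power: Q = Im(S) = 0.0009975 VAR.
Step 10 — Apparent power: |S| = 0.0203 VA.
Step 11 — Power factor: PF = P/|S| = 0.9988 (lagging).

(a) P = 0.02028 W  (b) Q = 0.0009975 VAR  (c) S = 0.0203 VA  (d) PF = 0.9988 (lagging)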